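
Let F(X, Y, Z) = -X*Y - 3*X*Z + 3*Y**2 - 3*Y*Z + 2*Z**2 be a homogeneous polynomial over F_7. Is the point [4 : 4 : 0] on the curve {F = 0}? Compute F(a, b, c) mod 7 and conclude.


F(4,4,0) ≡ 4 (mod 7); P is NOT on the curve.

Evaluate F(4, 4, 0) term-by-term (mod 7).
  -X*Y ↦ -1·4·4·1 = -16
  -3*X*Z ↦ -3·4·1·0 = 0
  3*Y**2 ↦ 3·1·16·1 = 48
  -3*Y*Z ↦ -3·1·4·0 = 0
  2*Z**2 ↦ 2·1·1·0 = 0
Sum: F(4, 4, 0) = (-16) + (0) + (48) + (0) + (0) = 32.
Reducing mod 7: 32 ≡ 4 (mod 7).
Since F(a, b, c) ≡ 4 ≠ 0 (mod 7), P does NOT lie on the curve.


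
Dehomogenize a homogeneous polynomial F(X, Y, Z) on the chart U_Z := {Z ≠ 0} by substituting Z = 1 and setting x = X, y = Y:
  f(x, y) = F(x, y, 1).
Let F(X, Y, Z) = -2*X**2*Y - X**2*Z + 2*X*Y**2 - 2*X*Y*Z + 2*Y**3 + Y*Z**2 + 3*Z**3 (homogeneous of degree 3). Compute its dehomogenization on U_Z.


f(x, y) = -2*x**2*y - x**2 + 2*x*y**2 - 2*x*y + 2*y**3 + y + 3

On U_Z we set Z = 1. Each monomial c·X^i·Y^j·Z^k in F becomes c·x^i·y^j·1^k = c·x^i·y^j.
Substituting Z = 1: F(X, Y, 1) = -2*x**2*y - x**2 + 2*x*y**2 - 2*x*y + 2*y**3 + y + 3.
Note: deg(f) ≤ deg(F) = 3; strict inequality happens when F is divisible by Z (lost terms).


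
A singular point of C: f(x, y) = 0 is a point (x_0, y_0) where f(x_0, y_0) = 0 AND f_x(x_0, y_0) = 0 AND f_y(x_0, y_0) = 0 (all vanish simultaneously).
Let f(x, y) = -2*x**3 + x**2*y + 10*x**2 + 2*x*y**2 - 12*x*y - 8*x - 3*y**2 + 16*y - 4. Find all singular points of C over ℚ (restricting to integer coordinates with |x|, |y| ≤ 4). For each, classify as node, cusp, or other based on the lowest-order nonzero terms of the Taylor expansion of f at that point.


Singular points: {(2, 2)}; classification: cusp.

Compute partial derivatives:
  f_x = -6*x**2 + 2*x*y + 20*x + 2*y**2 - 12*y - 8.
  f_y = x**2 + 4*x*y - 12*x - 6*y + 16.
Scan x_0 ∈ {−4, ..., 4}. For each x_0, f_y(x_0, y) is a polynomial in y; find its integer roots y ∈ {−4, ..., 4}, then test f_x and f at those candidates.
  x = -4: f_y(-4, y) = 80 - 22*y; no integer root y with |y| ≤ 4.
  x = -3: f_y(-3, y) = 61 - 18*y; no integer root y with |y| ≤ 4.
  x = -2: f_y(-2, y) = 44 - 14*y; no integer root y with |y| ≤ 4.
  x = -1: f_y(-1, y) = 29 - 10*y; no integer root y with |y| ≤ 4.
  x = 0: f_y(0, y) = 16 - 6*y; no integer root y with |y| ≤ 4.
  x = 1: f_y(1, y) = 5 - 2*y; no integer root y with |y| ≤ 4.
  x = 2: f_y(2, y) = 2*y - 4; vanishes at y ∈ {2}. (2, 2): f_x = 0, f = 0 — SINGULAR.
  x = 3: f_y(3, y) = 6*y - 11; no integer root y with |y| ≤ 4.
  x = 4: f_y(4, y) = 10*y - 16; no integer root y with |y| ≤ 4.
Only singular point on the grid: (2, 2).
Classify: substitute x = 2 + u, y = 2 + v and expand: f = -2*u**3 + u**2*v + 2*u*v**2 + v**2.
No constant or linear terms (consistent with a singular point). Quadratic part: v**2. Cubic part: -2*u**3 + u**2*v + 2*u*v**2.
The quadratic part v**2 is a perfect square, so there is a single (double) tangent line v = 0, i.e. y = 2. Restricting the cubic part to that line (v = 0) leaves -2*u**3 ≠ 0, so f is not divisible by v and the branch is v² ≈ 2*u**3 to lowest order — this is a cusp.
Classification: cusp.


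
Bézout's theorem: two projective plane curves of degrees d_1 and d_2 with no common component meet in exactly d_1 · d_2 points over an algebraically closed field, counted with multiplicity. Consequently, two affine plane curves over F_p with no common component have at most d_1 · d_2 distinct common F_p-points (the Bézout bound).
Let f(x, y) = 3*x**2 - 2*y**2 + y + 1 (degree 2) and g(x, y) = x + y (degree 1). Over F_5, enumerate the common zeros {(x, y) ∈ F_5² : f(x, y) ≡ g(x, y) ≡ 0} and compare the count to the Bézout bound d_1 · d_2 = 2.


Common zeros: ∅; count = 0; Bézout bound = 2.

deg(f) = 2, deg(g) = 1, so Bézout bound = 2.
Scan x ∈ F_5. For each x, list the y ∈ F_5 with f(x, y) ≡ 0 and those with g(x, y) ≡ 0 (mod 5); the common zeros in that column are the intersection.
  x = 0: f ≡ 0 at y ∈ {1, 2}; g ≡ 0 at y ∈ {0}; common: ∅.
  x = 1: f ≡ 0 at y ∈ ∅; g ≡ 0 at y ∈ {4}; common: ∅.
  x = 2: f ≡ 0 at y ∈ {4}; g ≡ 0 at y ∈ {3}; common: ∅.
  x = 3: f ≡ 0 at y ∈ {4}; g ≡ 0 at y ∈ {2}; common: ∅.
  x = 4: f ≡ 0 at y ∈ ∅; g ≡ 0 at y ∈ {1}; common: ∅.
Collecting: common zeros = ∅, so the count is 0.
Comparison with the Bézout bound: 0 ≤ 2 = deg(f)·deg(g), as expected for curves with no common component (the affine F_5-count falls short of the bound because intersections may lie at infinity, over extension fields, or carry multiplicity).


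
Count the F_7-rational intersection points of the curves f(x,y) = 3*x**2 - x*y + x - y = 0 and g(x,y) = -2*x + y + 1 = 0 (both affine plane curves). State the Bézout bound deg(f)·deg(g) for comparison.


Common zeros: ∅; count = 0; Bézout bound = 2.

deg(f) = 2, deg(g) = 1, so Bézout bound = 2.
Scan x ∈ F_7. For each x, list the y ∈ F_7 with f(x, y) ≡ 0 and those with g(x, y) ≡ 0 (mod 7); the common zeros in that column are the intersection.
  x = 0: f ≡ 0 at y ∈ {0}; g ≡ 0 at y ∈ {6}; common: ∅.
  x = 1: f ≡ 0 at y ∈ {2}; g ≡ 0 at y ∈ {1}; common: ∅.
  x = 2: f ≡ 0 at y ∈ {0}; g ≡ 0 at y ∈ {3}; common: ∅.
  x = 3: f ≡ 0 at y ∈ {4}; g ≡ 0 at y ∈ {5}; common: ∅.
  x = 4: f ≡ 0 at y ∈ {2}; g ≡ 0 at y ∈ {0}; common: ∅.
  x = 5: f ≡ 0 at y ∈ {4}; g ≡ 0 at y ∈ {2}; common: ∅.
  x = 6: f ≡ 0 at y ∈ ∅; g ≡ 0 at y ∈ {4}; common: ∅.
Collecting: common zeros = ∅, so the count is 0.
Comparison with the Bézout bound: 0 ≤ 2 = deg(f)·deg(g), as expected for curves with no common component (the affine F_7-count falls short of the bound because intersections may lie at infinity, over extension fields, or carry multiplicity).


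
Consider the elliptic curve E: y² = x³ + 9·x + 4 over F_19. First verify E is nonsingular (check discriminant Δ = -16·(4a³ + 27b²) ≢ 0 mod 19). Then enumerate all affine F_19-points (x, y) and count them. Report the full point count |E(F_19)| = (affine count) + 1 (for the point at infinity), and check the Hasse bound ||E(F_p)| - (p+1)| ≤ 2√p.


Affine points = {(0, 2), (0, 17), (2, 7), (2, 12), (3, 1), (3, 18), (4, 3), (4, 16), (7, 7), (7, 12), (9, 4), (9, 15), (10, 7), (10, 12), (11, 3), (11, 16), (12, 4), (12, 15), (13, 0), (14, 9), (14, 10), (16, 8), (16, 11), (17, 4), (17, 15)}; affine count = 25; |E(F_19)| = 26.

Discriminant check: Δ ∝ 4a³ + 27b² = 4·9³ + 27·4² = 4·729 + 27·16 ≡ 4 (mod 19). Nonzero ⇒ E is nonsingular.
For each x ∈ F_19, compute rhs = x³ + 9·x + 4 mod 19, then count y ∈ F_19 with y² ≡ rhs.
  x = 0: rhs = 4, matching y values: 2, 17 (2 points).
  x = 1: rhs = 14, matching y values: none (0 points).
  x = 2: rhs = 11, matching y values: 7, 12 (2 points).
  x = 3: rhs = 1, matching y values: 1, 18 (2 points).
  x = 4: rhs = 9, matching y values: 3, 16 (2 points).
  x = 5: rhs = 3, matching y values: none (0 points).
  x = 6: rhs = 8, matching y values: none (0 points).
  x = 7: rhs = 11, matching y values: 7, 12 (2 points).
  x = 8: rhs = 18, matching y values: none (0 points).
  x = 9: rhs = 16, matching y values: 4, 15 (2 points).
  x = 10: rhs = 11, matching y values: 7, 12 (2 points).
  x = 11: rhs = 9, matching y values: 3, 16 (2 points).
  x = 12: rhs = 16, matching y values: 4, 15 (2 points).
  x = 13: rhs = 0, matching y values: 0 (1 points).
  x = 14: rhs = 5, matching y values: 9, 10 (2 points).
  x = 15: rhs = 18, matching y values: none (0 points).
  x = 16: rhs = 7, matching y values: 8, 11 (2 points).
  x = 17: rhs = 16, matching y values: 4, 15 (2 points).
  x = 18: rhs = 13, matching y values: none (0 points).
Total affine count: 25.
Full point count |E(F_19)| = 25 + 1 = 26.
Hasse bound: |26 − (19+1)| = |6| = 6 ≤ 2√19 ≈ 8.7178 ✓.


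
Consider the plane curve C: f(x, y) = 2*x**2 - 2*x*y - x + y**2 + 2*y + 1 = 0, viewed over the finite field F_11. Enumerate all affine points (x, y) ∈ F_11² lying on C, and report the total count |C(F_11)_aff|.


Affine F_11-points: {(0, 10), (1, 3), (1, 8), (2, 5), (2, 8), (5, 9), (5, 10), (8, 0), (8, 3), (9, 0), (9, 5), (10, 9)}; count = 12.

For each of the 121 pairs (x, y) ∈ F_11², evaluate f(x, y) mod 11. Record the zeros.
  x = 0: [0↦1, 1↦4, 2↦9, 3↦5, 4↦3, 5↦3, 6↦5, 7↦9, 8↦4, 9↦1, 10↦0]  zeros at y ∈ {10}
  x = 1: [0↦2, 1↦3, 2↦6, 3↦0, 4↦7, 5↦5, 6↦5, 7↦7, 8↦0, 9↦6, 10↦3]  zeros at y ∈ {3, 8}
  x = 2: [0↦7, 1↦6, 2↦7, 3↦10, 4↦4, 5↦0, 6↦9, 7↦9, 8↦0, 9↦4, 10↦10]  zeros at y ∈ {5, 8}
  x = 3: [0↦5, 1↦2, 2↦1, 3↦2, 4↦5, 5↦10, 6↦6, 7↦4, 8↦4, 9↦6, 10↦10]  zeros at y ∈ ∅
  x = 4: [0↦7, 1↦2, 2↦10, 3↦9, 4↦10, 5↦2, 6↦7, 7↦3, 8↦1, 9↦1, 10↦3]  zeros at y ∈ ∅
  x = 5: [0↦2, 1↦6, 2↦1, 3↦9, 4↦8, 5↦9, 6↦1, 7↦6, 8↦2, 9↦0, 10↦0]  zeros at y ∈ {9, 10}
  x = 6: [0↦1, 1↦3, 2↦7, 3↦2, 4↦10, 5↦9, 6↦10, 7↦2, 8↦7, 9↦3, 10↦1]  zeros at y ∈ ∅
  x = 7: [0↦4, 1↦4, 2↦6, 3↦10, 4↦5, 5↦2, 6↦1, 7↦2, 8↦5, 9↦10, 10↦6]  zeros at y ∈ ∅
  x = 8: [0↦0, 1↦9, 2↦9, 3↦0, 4↦4, 5↦10, 6↦7, 7↦6, 8↦7, 9↦10, 10↦4]  zeros at y ∈ {0, 3}
  x = 9: [0↦0, 1↦7, 2↦5, 3↦5, 4↦7, 5↦0, 6↦6, 7↦3, 8↦2, 9↦3, 10↦6]  zeros at y ∈ {0, 5}
  x = 10: [0↦4, 1↦9, 2↦5, 3↦3, 4↦3, 5↦5, 6↦9, 7↦4, 8↦1, 9↦0, 10↦1]  zeros at y ∈ {9}
Collecting zeros: affine points = {(0, 10), (1, 3), (1, 8), (2, 5), (2, 8), (5, 9), (5, 10), (8, 0), (8, 3), (9, 0), (9, 5), (10, 9)}.
Total count |C(F_11)_aff| = 12.


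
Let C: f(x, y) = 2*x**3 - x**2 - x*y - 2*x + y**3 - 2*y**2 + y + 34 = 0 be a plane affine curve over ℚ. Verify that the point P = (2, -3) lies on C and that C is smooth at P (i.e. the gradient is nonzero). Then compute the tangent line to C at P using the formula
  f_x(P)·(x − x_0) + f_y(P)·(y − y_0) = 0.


Tangent line at P: 21*x + 38*y + 72 = 0.

Step 1: f(2, -3) = 0, so P lies on C.
Step 2: partial derivatives
  f_x(x, y) = 6*x**2 - 2*x - y - 2, f_y(x, y) = -x + 3*y**2 - 4*y + 1.
  f_x(P) = 21, f_y(P) = 38 (gradient nonzero, so P is smooth).
Step 3: tangent line at P: 21·(x − 2) + 38·(y − -3) = 0.
Expanding: 21*x + 38*y + 72 = 0.


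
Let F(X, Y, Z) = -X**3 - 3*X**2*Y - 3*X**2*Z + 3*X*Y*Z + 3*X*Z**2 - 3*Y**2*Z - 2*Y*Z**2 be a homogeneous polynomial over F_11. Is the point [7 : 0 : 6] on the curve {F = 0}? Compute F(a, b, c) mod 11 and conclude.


F(7,0,6) ≡ 4 (mod 11); P is NOT on the curve.

Evaluate F(7, 0, 6) term-by-term (mod 11).
  -X**3 ↦ -1·343·1·1 = -343
  -3*X**2*Y ↦ -3·49·0·1 = 0
  -3*X**2*Z ↦ -3·49·1·6 = -882
  3*X*Y*Z ↦ 3·7·0·6 = 0
  3*X*Z**2 ↦ 3·7·1·36 = 756
  -3*Y**2*Z ↦ -3·1·0·6 = 0
  -2*Y*Z**2 ↦ -2·1·0·36 = 0
Sum: F(7, 0, 6) = (-343) + (0) + (-882) + (0) + (756) + (0) + (0) = -469.
Reducing mod 11: -469 ≡ 4 (mod 11).
Since F(a, b, c) ≡ 4 ≠ 0 (mod 11), P does NOT lie on the curve.


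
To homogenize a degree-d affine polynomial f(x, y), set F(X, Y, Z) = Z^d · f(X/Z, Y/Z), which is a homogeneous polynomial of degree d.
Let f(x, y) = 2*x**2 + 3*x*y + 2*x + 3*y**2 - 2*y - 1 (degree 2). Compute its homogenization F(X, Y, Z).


F(X, Y, Z) = 2*X**2 + 3*X*Y + 2*X*Z + 3*Y**2 - 2*Y*Z - Z**2

deg(f) = 2.
Substitute x = X/Z, y = Y/Z into f, then multiply by Z^2.
  monomial 2·x^2·y^0 ↦ 2·X^2·Y^0·Z^0.
  monomial 3·x^1·y^1 ↦ 3·X^1·Y^1·Z^0.
  monomial 2·x^1·y^0 ↦ 2·X^1·Y^0·Z^1.
  monomial 3·x^0·y^2 ↦ 3·X^0·Y^2·Z^0.
  monomial -2·x^0·y^1 ↦ -2·X^0·Y^1·Z^1.
  monomial -1·x^0·y^0 ↦ -1·X^0·Y^0·Z^2.
Collecting: F(X, Y, Z) = 2*X**2 + 3*X*Y + 2*X*Z + 3*Y**2 - 2*Y*Z - Z**2.


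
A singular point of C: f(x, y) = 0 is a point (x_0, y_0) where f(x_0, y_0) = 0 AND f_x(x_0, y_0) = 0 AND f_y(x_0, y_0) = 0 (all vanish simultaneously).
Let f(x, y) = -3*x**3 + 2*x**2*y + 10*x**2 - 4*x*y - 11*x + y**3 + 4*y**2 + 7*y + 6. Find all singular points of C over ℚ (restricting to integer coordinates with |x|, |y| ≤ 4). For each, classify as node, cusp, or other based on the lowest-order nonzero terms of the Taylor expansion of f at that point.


Singular points: {(1, -1)}; classification: node.

Compute partial derivatives:
  f_x = -9*x**2 + 4*x*y + 20*x - 4*y - 11.
  f_y = 2*x**2 - 4*x + 3*y**2 + 8*y + 7.
Scan x_0 ∈ {−4, ..., 4}. For each x_0, f_y(x_0, y) is a polynomial in y; find its integer roots y ∈ {−4, ..., 4}, then test f_x and f at those candidates.
  x = -4: f_y(-4, y) = 3*y**2 + 8*y + 55; no integer root y with |y| ≤ 4.
  x = -3: f_y(-3, y) = 3*y**2 + 8*y + 37; no integer root y with |y| ≤ 4.
  x = -2: f_y(-2, y) = 3*y**2 + 8*y + 23; no integer root y with |y| ≤ 4.
  x = -1: f_y(-1, y) = 3*y**2 + 8*y + 13; no integer root y with |y| ≤ 4.
  x = 0: f_y(0, y) = 3*y**2 + 8*y + 7; no integer root y with |y| ≤ 4.
  x = 1: f_y(1, y) = 3*y**2 + 8*y + 5; vanishes at y ∈ {-1}. (1, -1): f_x = 0, f = 0 — SINGULAR.
  x = 2: f_y(2, y) = 3*y**2 + 8*y + 7; no integer root y with |y| ≤ 4.
  x = 3: f_y(3, y) = 3*y**2 + 8*y + 13; no integer root y with |y| ≤ 4.
  x = 4: f_y(4, y) = 3*y**2 + 8*y + 23; no integer root y with |y| ≤ 4.
Only singular point on the grid: (1, -1).
Classify: substitute x = 1 + u, y = -1 + v and expand: f = -3*u**3 + 2*u**2*v - u**2 + v**3 + v**2.
No constant or linear terms (consistent with a singular point). Quadratic part: -u**2 + v**2. Cubic part: -3*u**3 + 2*u**2*v + v**3.
The quadratic part v**2 - u**2 = (v − u)(v + u) splits into two distinct linear factors, so there are two distinct tangent lines y − -1 = ±(x − 1) — this is a node (ordinary double point).
Classification: node.


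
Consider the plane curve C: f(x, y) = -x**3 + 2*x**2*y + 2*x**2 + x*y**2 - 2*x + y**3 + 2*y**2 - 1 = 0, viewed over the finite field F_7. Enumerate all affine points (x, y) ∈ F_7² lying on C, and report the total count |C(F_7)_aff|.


Affine F_7-points: {(0, 6), (2, 2), (5, 1), (5, 3)}; count = 4.

For each of the 49 pairs (x, y) ∈ F_7², evaluate f(x, y) mod 7. Record the zeros.
  x = 0: [0↦6, 1↦2, 2↦1, 3↦2, 4↦4, 5↦6, 6↦0]  zeros at y ∈ {6}
  x = 1: [0↦5, 1↦4, 2↦1, 3↦2, 4↦6, 5↦5, 6↦5]  zeros at y ∈ ∅
  x = 2: [0↦2, 1↦1, 2↦0, 3↦5, 4↦1, 5↦1, 6↦4]  zeros at y ∈ {2}
  x = 3: [0↦5, 1↦1, 2↦6, 3↦5, 4↦4, 5↦2, 6↦5]  zeros at y ∈ ∅
  x = 4: [0↦1, 1↦5, 2↦6, 3↦3, 4↦2, 5↦2, 6↦2]  zeros at y ∈ ∅
  x = 5: [0↦5, 1↦0, 2↦1, 3↦0, 4↦3, 5↦2, 6↦3]  zeros at y ∈ {1, 3}
  x = 6: [0↦4, 1↦1, 2↦6, 3↦4, 4↦1, 5↦3, 6↦2]  zeros at y ∈ ∅
Collecting zeros: affine points = {(0, 6), (2, 2), (5, 1), (5, 3)}.
Total count |C(F_7)_aff| = 4.


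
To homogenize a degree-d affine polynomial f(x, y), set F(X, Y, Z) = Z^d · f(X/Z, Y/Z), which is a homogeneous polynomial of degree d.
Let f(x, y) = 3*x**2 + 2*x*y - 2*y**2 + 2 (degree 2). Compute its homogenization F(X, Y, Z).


F(X, Y, Z) = 3*X**2 + 2*X*Y - 2*Y**2 + 2*Z**2

deg(f) = 2.
Substitute x = X/Z, y = Y/Z into f, then multiply by Z^2.
  monomial 3·x^2·y^0 ↦ 3·X^2·Y^0·Z^0.
  monomial 2·x^1·y^1 ↦ 2·X^1·Y^1·Z^0.
  monomial -2·x^0·y^2 ↦ -2·X^0·Y^2·Z^0.
  monomial 2·x^0·y^0 ↦ 2·X^0·Y^0·Z^2.
Collecting: F(X, Y, Z) = 3*X**2 + 2*X*Y - 2*Y**2 + 2*Z**2.


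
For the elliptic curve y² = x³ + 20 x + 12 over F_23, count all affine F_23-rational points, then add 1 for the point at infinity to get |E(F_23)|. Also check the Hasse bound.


Affine points = {(0, 9), (0, 14), (4, 8), (4, 15), (6, 7), (6, 16), (7, 9), (7, 14), (9, 1), (9, 22), (10, 4), (10, 19), (12, 5), (12, 18), (13, 10), (13, 13), (14, 0), (16, 9), (16, 14), (19, 11), (19, 12)}; affine count = 21; |E(F_23)| = 22.

Discriminant check: Δ ∝ 4a³ + 27b² = 4·20³ + 27·12² = 4·8000 + 27·144 ≡ 8 (mod 23). Nonzero ⇒ E is nonsingular.
For each x ∈ F_23, compute rhs = x³ + 20·x + 12 mod 23, then count y ∈ F_23 with y² ≡ rhs.
  x = 0: rhs = 12, matching y values: 9, 14 (2 points).
  x = 1: rhs = 10, matching y values: none (0 points).
  x = 2: rhs = 14, matching y values: none (0 points).
  x = 3: rhs = 7, matching y values: none (0 points).
  x = 4: rhs = 18, matching y values: 8, 15 (2 points).
  x = 5: rhs = 7, matching y values: none (0 points).
  x = 6: rhs = 3, matching y values: 7, 16 (2 points).
  x = 7: rhs = 12, matching y values: 9, 14 (2 points).
  x = 8: rhs = 17, matching y values: none (0 points).
  x = 9: rhs = 1, matching y values: 1, 22 (2 points).
  x = 10: rhs = 16, matching y values: 4, 19 (2 points).
  x = 11: rhs = 22, matching y values: none (0 points).
  x = 12: rhs = 2, matching y values: 5, 18 (2 points).
  x = 13: rhs = 8, matching y values: 10, 13 (2 points).
  x = 14: rhs = 0, matching y values: 0 (1 points).
  x = 15: rhs = 7, matching y values: none (0 points).
  x = 16: rhs = 12, matching y values: 9, 14 (2 points).
  x = 17: rhs = 21, matching y values: none (0 points).
  x = 18: rhs = 17, matching y values: none (0 points).
  x = 19: rhs = 6, matching y values: 11, 12 (2 points).
  x = 20: rhs = 17, matching y values: none (0 points).
  x = 21: rhs = 10, matching y values: none (0 points).
  x = 22: rhs = 14, matching y values: none (0 points).
Total affine count: 21.
Full point count |E(F_23)| = 21 + 1 = 22.
Hasse bound: |22 − (23+1)| = |-2| = 2 ≤ 2√23 ≈ 9.5917 ✓.


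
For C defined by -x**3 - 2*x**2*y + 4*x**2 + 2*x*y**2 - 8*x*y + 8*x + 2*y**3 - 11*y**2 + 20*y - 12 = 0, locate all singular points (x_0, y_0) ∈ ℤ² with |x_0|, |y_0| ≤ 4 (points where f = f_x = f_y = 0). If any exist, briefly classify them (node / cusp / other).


Singular points: {(0, 2)}; classification: cusp.

Compute partial derivatives:
  f_x = -3*x**2 - 4*x*y + 8*x + 2*y**2 - 8*y + 8.
  f_y = -2*x**2 + 4*x*y - 8*x + 6*y**2 - 22*y + 20.
Scan x_0 ∈ {−4, ..., 4}. For each x_0, f_y(x_0, y) is a polynomial in y; find its integer roots y ∈ {−4, ..., 4}, then test f_x and f at those candidates.
  x = -4: f_y(-4, y) = 6*y**2 - 38*y + 20; no integer root y with |y| ≤ 4.
  x = -3: f_y(-3, y) = 6*y**2 - 34*y + 26; no integer root y with |y| ≤ 4.
  x = -2: f_y(-2, y) = 6*y**2 - 30*y + 28; no integer root y with |y| ≤ 4.
  x = -1: f_y(-1, y) = 6*y**2 - 26*y + 26; no integer root y with |y| ≤ 4.
  x = 0: f_y(0, y) = 6*y**2 - 22*y + 20; vanishes at y ∈ {2}. (0, 2): f_x = 0, f = 0 — SINGULAR.
  x = 1: f_y(1, y) = 6*y**2 - 18*y + 10; no integer root y with |y| ≤ 4.
  x = 2: f_y(2, y) = 6*y**2 - 14*y - 4; no integer root y with |y| ≤ 4.
  x = 3: f_y(3, y) = 6*y**2 - 10*y - 22; no integer root y with |y| ≤ 4.
  x = 4: f_y(4, y) = 6*y**2 - 6*y - 44; no integer root y with |y| ≤ 4.
Only singular point on the grid: (0, 2).
Classify: substitute x = 0 + u, y = 2 + v and expand: f = -u**3 - 2*u**2*v + 2*u*v**2 + 2*v**3 + v**2.
No constant or linear terms (consistent with a singular point). Quadratic part: v**2. Cubic part: -u**3 - 2*u**2*v + 2*u*v**2 + 2*v**3.
The quadratic part v**2 is a perfect square, so there is a single (double) tangent line v = 0, i.e. y = 2. Restricting the cubic part to that line (v = 0) leaves -u**3 ≠ 0, so f is not divisible by v and the branch is v² ≈ u**3 to lowest order — this is a cusp.
Classification: cusp.


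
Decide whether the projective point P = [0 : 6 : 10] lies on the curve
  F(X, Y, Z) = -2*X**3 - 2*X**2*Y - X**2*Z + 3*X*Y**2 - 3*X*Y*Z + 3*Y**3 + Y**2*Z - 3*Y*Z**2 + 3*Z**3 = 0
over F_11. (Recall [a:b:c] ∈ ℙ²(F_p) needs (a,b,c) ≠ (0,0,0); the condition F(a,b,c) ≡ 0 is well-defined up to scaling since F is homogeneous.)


F(0,6,10) ≡ 8 (mod 11); P is NOT on the curve.

Evaluate F(0, 6, 10) term-by-term (mod 11).
  -2*X**3 ↦ -2·0·1·1 = 0
  -2*X**2*Y ↦ -2·0·6·1 = 0
  -X**2*Z ↦ -1·0·1·10 = 0
  3*X*Y**2 ↦ 3·0·36·1 = 0
  -3*X*Y*Z ↦ -3·0·6·10 = 0
  3*Y**3 ↦ 3·1·216·1 = 648
  Y**2*Z ↦ 1·1·36·10 = 360
  -3*Y*Z**2 ↦ -3·1·6·100 = -1800
  3*Z**3 ↦ 3·1·1·1000 = 3000
Sum: F(0, 6, 10) = (0) + (0) + (0) + (0) + (0) + (648) + (360) + (-1800) + (3000) = 2208.
Reducing mod 11: 2208 ≡ 8 (mod 11).
Since F(a, b, c) ≡ 8 ≠ 0 (mod 11), P does NOT lie on the curve.


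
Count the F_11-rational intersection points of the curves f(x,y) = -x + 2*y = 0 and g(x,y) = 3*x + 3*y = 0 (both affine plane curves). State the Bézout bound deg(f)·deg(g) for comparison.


Common zeros: {(0, 0)}; count = 1; Bézout bound = 1.

deg(f) = 1, deg(g) = 1, so Bézout bound = 1.
Scan x ∈ F_11. For each x, list the y ∈ F_11 with f(x, y) ≡ 0 and those with g(x, y) ≡ 0 (mod 11); the common zeros in that column are the intersection.
  x = 0: f ≡ 0 at y ∈ {0}; g ≡ 0 at y ∈ {0}; common: {0}.
  x = 1: f ≡ 0 at y ∈ {6}; g ≡ 0 at y ∈ {10}; common: ∅.
  x = 2: f ≡ 0 at y ∈ {1}; g ≡ 0 at y ∈ {9}; common: ∅.
  x = 3: f ≡ 0 at y ∈ {7}; g ≡ 0 at y ∈ {8}; common: ∅.
  x = 4: f ≡ 0 at y ∈ {2}; g ≡ 0 at y ∈ {7}; common: ∅.
  x = 5: f ≡ 0 at y ∈ {8}; g ≡ 0 at y ∈ {6}; common: ∅.
  x = 6: f ≡ 0 at y ∈ {3}; g ≡ 0 at y ∈ {5}; common: ∅.
  x = 7: f ≡ 0 at y ∈ {9}; g ≡ 0 at y ∈ {4}; common: ∅.
  x = 8: f ≡ 0 at y ∈ {4}; g ≡ 0 at y ∈ {3}; common: ∅.
  x = 9: f ≡ 0 at y ∈ {10}; g ≡ 0 at y ∈ {2}; common: ∅.
  x = 10: f ≡ 0 at y ∈ {5}; g ≡ 0 at y ∈ {1}; common: ∅.
Collecting: common zeros = {(0, 0)}, so the count is 1.
Comparison with the Bézout bound: 1 ≤ 1 = deg(f)·deg(g), as expected for curves with no common component (the bound is attained).


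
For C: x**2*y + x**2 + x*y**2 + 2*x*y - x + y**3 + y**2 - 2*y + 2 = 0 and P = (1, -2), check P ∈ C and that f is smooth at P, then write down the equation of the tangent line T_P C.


Tangent line at P: -3*x + 5*y + 13 = 0.

Step 1: f(1, -2) = 0, so P lies on C.
Step 2: partial derivatives
  f_x(x, y) = 2*x*y + 2*x + y**2 + 2*y - 1, f_y(x, y) = x**2 + 2*x*y + 2*x + 3*y**2 + 2*y - 2.
  f_x(P) = -3, f_y(P) = 5 (gradient nonzero, so P is smooth).
Step 3: tangent line at P: -3·(x − 1) + 5·(y − -2) = 0.
Expanding: -3*x + 5*y + 13 = 0.


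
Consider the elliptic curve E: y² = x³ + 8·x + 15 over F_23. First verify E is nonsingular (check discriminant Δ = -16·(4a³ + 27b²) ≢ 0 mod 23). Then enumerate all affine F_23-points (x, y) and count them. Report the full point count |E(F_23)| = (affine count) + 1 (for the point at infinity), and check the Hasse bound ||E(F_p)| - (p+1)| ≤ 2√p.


Affine points = {(1, 1), (1, 22), (2, 4), (2, 19), (6, 7), (6, 16), (7, 0), (8, 4), (8, 19), (11, 10), (11, 13), (13, 4), (13, 19), (17, 2), (17, 21), (22, 11), (22, 12)}; affine count = 17; |E(F_23)| = 18.

Discriminant check: Δ ∝ 4a³ + 27b² = 4·8³ + 27·15² = 4·512 + 27·225 ≡ 4 (mod 23). Nonzero ⇒ E is nonsingular.
For each x ∈ F_23, compute rhs = x³ + 8·x + 15 mod 23, then count y ∈ F_23 with y² ≡ rhs.
  x = 0: rhs = 15, matching y values: none (0 points).
  x = 1: rhs = 1, matching y values: 1, 22 (2 points).
  x = 2: rhs = 16, matching y values: 4, 19 (2 points).
  x = 3: rhs = 20, matching y values: none (0 points).
  x = 4: rhs = 19, matching y values: none (0 points).
  x = 5: rhs = 19, matching y values: none (0 points).
  x = 6: rhs = 3, matching y values: 7, 16 (2 points).
  x = 7: rhs = 0, matching y values: 0 (1 points).
  x = 8: rhs = 16, matching y values: 4, 19 (2 points).
  x = 9: rhs = 11, matching y values: none (0 points).
  x = 10: rhs = 14, matching y values: none (0 points).
  x = 11: rhs = 8, matching y values: 10, 13 (2 points).
  x = 12: rhs = 22, matching y values: none (0 points).
  x = 13: rhs = 16, matching y values: 4, 19 (2 points).
  x = 14: rhs = 19, matching y values: none (0 points).
  x = 15: rhs = 14, matching y values: none (0 points).
  x = 16: rhs = 7, matching y values: none (0 points).
  x = 17: rhs = 4, matching y values: 2, 21 (2 points).
  x = 18: rhs = 11, matching y values: none (0 points).
  x = 19: rhs = 11, matching y values: none (0 points).
  x = 20: rhs = 10, matching y values: none (0 points).
  x = 21: rhs = 14, matching y values: none (0 points).
  x = 22: rhs = 6, matching y values: 11, 12 (2 points).
Total affine count: 17.
Full point count |E(F_23)| = 17 + 1 = 18.
Hasse bound: |18 − (23+1)| = |-6| = 6 ≤ 2√23 ≈ 9.5917 ✓.


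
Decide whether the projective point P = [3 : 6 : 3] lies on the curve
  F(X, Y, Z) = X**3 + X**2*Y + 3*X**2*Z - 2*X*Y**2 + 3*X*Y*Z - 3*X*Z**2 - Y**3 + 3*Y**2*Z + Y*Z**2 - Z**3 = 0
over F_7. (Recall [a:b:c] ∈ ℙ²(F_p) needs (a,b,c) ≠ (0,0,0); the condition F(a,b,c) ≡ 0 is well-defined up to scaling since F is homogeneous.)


F(3,6,3) ≡ 1 (mod 7); P is NOT on the curve.

Evaluate F(3, 6, 3) term-by-term (mod 7).
  X**3 ↦ 1·27·1·1 = 27
  X**2*Y ↦ 1·9·6·1 = 54
  3*X**2*Z ↦ 3·9·1·3 = 81
  -2*X*Y**2 ↦ -2·3·36·1 = -216
  3*X*Y*Z ↦ 3·3·6·3 = 162
  -3*X*Z**2 ↦ -3·3·1·9 = -81
  -Y**3 ↦ -1·1·216·1 = -216
  3*Y**2*Z ↦ 3·1·36·3 = 324
  Y*Z**2 ↦ 1·1·6·9 = 54
  -Z**3 ↦ -1·1·1·27 = -27
Sum: F(3, 6, 3) = (27) + (54) + (81) + (-216) + (162) + (-81) + (-216) + (324) + (54) + (-27) = 162.
Reducing mod 7: 162 ≡ 1 (mod 7).
Since F(a, b, c) ≡ 1 ≠ 0 (mod 7), P does NOT lie on the curve.


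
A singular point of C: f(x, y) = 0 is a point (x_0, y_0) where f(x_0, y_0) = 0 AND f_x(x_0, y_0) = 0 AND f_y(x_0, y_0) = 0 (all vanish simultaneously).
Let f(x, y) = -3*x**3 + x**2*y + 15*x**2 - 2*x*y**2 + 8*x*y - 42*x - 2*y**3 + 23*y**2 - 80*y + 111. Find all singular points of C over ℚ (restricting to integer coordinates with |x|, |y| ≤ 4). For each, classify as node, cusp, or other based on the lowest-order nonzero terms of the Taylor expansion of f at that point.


Singular points: {(2, 3)}; classification: cusp.

Compute partial derivatives:
  f_x = -9*x**2 + 2*x*y + 30*x - 2*y**2 + 8*y - 42.
  f_y = x**2 - 4*x*y + 8*x - 6*y**2 + 46*y - 80.
Scan x_0 ∈ {−4, ..., 4}. For each x_0, f_y(x_0, y) is a polynomial in y; find its integer roots y ∈ {−4, ..., 4}, then test f_x and f at those candidates.
  x = -4: f_y(-4, y) = -6*y**2 + 62*y - 96; no integer root y with |y| ≤ 4.
  x = -3: f_y(-3, y) = -6*y**2 + 58*y - 95; no integer root y with |y| ≤ 4.
  x = -2: f_y(-2, y) = -6*y**2 + 54*y - 92; no integer root y with |y| ≤ 4.
  x = -1: f_y(-1, y) = -6*y**2 + 50*y - 87; no integer root y with |y| ≤ 4.
  x = 0: f_y(0, y) = -6*y**2 + 46*y - 80; no integer root y with |y| ≤ 4.
  x = 1: f_y(1, y) = -6*y**2 + 42*y - 71; no integer root y with |y| ≤ 4.
  x = 2: f_y(2, y) = -6*y**2 + 38*y - 60; vanishes at y ∈ {3}. (2, 3): f_x = 0, f = 0 — SINGULAR.
  x = 3: f_y(3, y) = -6*y**2 + 34*y - 47; no integer root y with |y| ≤ 4.
  x = 4: f_y(4, y) = -6*y**2 + 30*y - 32; no integer root y with |y| ≤ 4.
Only singular point on the grid: (2, 3).
Classify: substitute x = 2 + u, y = 3 + v and expand: f = -3*u**3 + u**2*v - 2*u*v**2 - 2*v**3 + v**2.
No constant or linear terms (consistent with a singular point). Quadratic part: v**2. Cubic part: -3*u**3 + u**2*v - 2*u*v**2 - 2*v**3.
The quadratic part v**2 is a perfect square, so there is a single (double) tangent line v = 0, i.e. y = 3. Restricting the cubic part to that line (v = 0) leaves -3*u**3 ≠ 0, so f is not divisible by v and the branch is v² ≈ 3*u**3 to lowest order — this is a cusp.
Classification: cusp.


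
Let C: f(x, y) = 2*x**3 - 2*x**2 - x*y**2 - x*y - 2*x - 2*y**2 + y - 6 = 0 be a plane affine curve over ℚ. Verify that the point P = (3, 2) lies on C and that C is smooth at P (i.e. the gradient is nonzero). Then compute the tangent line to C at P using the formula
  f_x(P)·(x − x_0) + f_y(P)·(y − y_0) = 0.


Tangent line at P: 34*x - 22*y - 58 = 0.

Step 1: f(3, 2) = 0, so P lies on C.
Step 2: partial derivatives
  f_x(x, y) = 6*x**2 - 4*x - y**2 - y - 2, f_y(x, y) = -2*x*y - x - 4*y + 1.
  f_x(P) = 34, f_y(P) = -22 (gradient nonzero, so P is smooth).
Step 3: tangent line at P: 34·(x − 3) + -22·(y − 2) = 0.
Expanding: 34*x - 22*y - 58 = 0.


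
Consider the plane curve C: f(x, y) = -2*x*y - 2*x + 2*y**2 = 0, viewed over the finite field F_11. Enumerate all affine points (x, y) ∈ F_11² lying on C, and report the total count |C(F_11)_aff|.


Affine F_11-points: {(0, 0), (1, 4), (1, 8), (2, 6), (2, 7), (5, 2), (5, 3), (6, 1), (6, 5), (7, 9)}; count = 10.

For each of the 121 pairs (x, y) ∈ F_11², evaluate f(x, y) mod 11. Record the zeros.
  x = 0: [0↦0, 1↦2, 2↦8, 3↦7, 4↦10, 5↦6, 6↦6, 7↦10, 8↦7, 9↦8, 10↦2]  zeros at y ∈ {0}
  x = 1: [0↦9, 1↦9, 2↦2, 3↦10, 4↦0, 5↦5, 6↦3, 7↦5, 8↦0, 9↦10, 10↦2]  zeros at y ∈ {4, 8}
  x = 2: [0↦7, 1↦5, 2↦7, 3↦2, 4↦1, 5↦4, 6↦0, 7↦0, 8↦4, 9↦1, 10↦2]  zeros at y ∈ {6, 7}
  x = 3: [0↦5, 1↦1, 2↦1, 3↦5, 4↦2, 5↦3, 6↦8, 7↦6, 8↦8, 9↦3, 10↦2]  zeros at y ∈ ∅
  x = 4: [0↦3, 1↦8, 2↦6, 3↦8, 4↦3, 5↦2, 6↦5, 7↦1, 8↦1, 9↦5, 10↦2]  zeros at y ∈ ∅
  x = 5: [0↦1, 1↦4, 2↦0, 3↦0, 4↦4, 5↦1, 6↦2, 7↦7, 8↦5, 9↦7, 10↦2]  zeros at y ∈ {2, 3}
  x = 6: [0↦10, 1↦0, 2↦5, 3↦3, 4↦5, 5↦0, 6↦10, 7↦2, 8↦9, 9↦9, 10↦2]  zeros at y ∈ {1, 5}
  x = 7: [0↦8, 1↦7, 2↦10, 3↦6, 4↦6, 5↦10, 6↦7, 7↦8, 8↦2, 9↦0, 10↦2]  zeros at y ∈ {9}
  x = 8: [0↦6, 1↦3, 2↦4, 3↦9, 4↦7, 5↦9, 6↦4, 7↦3, 8↦6, 9↦2, 10↦2]  zeros at y ∈ ∅
  x = 9: [0↦4, 1↦10, 2↦9, 3↦1, 4↦8, 5↦8, 6↦1, 7↦9, 8↦10, 9↦4, 10↦2]  zeros at y ∈ ∅
  x = 10: [0↦2, 1↦6, 2↦3, 3↦4, 4↦9, 5↦7, 6↦9, 7↦4, 8↦3, 9↦6, 10↦2]  zeros at y ∈ ∅
Collecting zeros: affine points = {(0, 0), (1, 4), (1, 8), (2, 6), (2, 7), (5, 2), (5, 3), (6, 1), (6, 5), (7, 9)}.
Total count |C(F_11)_aff| = 10.


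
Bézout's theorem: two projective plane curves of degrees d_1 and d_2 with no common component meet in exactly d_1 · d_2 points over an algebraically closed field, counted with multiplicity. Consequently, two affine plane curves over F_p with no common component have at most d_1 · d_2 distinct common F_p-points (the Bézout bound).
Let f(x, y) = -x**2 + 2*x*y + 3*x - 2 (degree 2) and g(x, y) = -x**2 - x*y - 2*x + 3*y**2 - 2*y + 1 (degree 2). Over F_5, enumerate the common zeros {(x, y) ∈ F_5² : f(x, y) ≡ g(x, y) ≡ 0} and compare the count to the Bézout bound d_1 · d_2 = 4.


Common zeros: ∅; count = 0; Bézout bound = 4.

deg(f) = 2, deg(g) = 2, so Bézout bound = 4.
Scan x ∈ F_5. For each x, list the y ∈ F_5 with f(x, y) ≡ 0 and those with g(x, y) ≡ 0 (mod 5); the common zeros in that column are the intersection.
  x = 0: f ≡ 0 at y ∈ ∅; g ≡ 0 at y ∈ ∅; common: ∅.
  x = 1: f ≡ 0 at y ∈ {0}; g ≡ 0 at y ∈ ∅; common: ∅.
  x = 2: f ≡ 0 at y ∈ {0}; g ≡ 0 at y ∈ {4}; common: ∅.
  x = 3: f ≡ 0 at y ∈ {2}; g ≡ 0 at y ∈ ∅; common: ∅.
  x = 4: f ≡ 0 at y ∈ {2}; g ≡ 0 at y ∈ ∅; common: ∅.
Collecting: common zeros = ∅, so the count is 0.
Comparison with the Bézout bound: 0 ≤ 4 = deg(f)·deg(g), as expected for curves with no common component (the affine F_5-count falls short of the bound because intersections may lie at infinity, over extension fields, or carry multiplicity).


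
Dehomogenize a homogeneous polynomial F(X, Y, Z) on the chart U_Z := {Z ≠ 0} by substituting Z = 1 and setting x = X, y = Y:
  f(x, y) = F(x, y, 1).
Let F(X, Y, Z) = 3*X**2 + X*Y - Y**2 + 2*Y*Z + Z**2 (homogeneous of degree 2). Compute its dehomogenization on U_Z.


f(x, y) = 3*x**2 + x*y - y**2 + 2*y + 1

On U_Z we set Z = 1. Each monomial c·X^i·Y^j·Z^k in F becomes c·x^i·y^j·1^k = c·x^i·y^j.
Substituting Z = 1: F(X, Y, 1) = 3*x**2 + x*y - y**2 + 2*y + 1.
Note: deg(f) ≤ deg(F) = 2; strict inequality happens when F is divisible by Z (lost terms).


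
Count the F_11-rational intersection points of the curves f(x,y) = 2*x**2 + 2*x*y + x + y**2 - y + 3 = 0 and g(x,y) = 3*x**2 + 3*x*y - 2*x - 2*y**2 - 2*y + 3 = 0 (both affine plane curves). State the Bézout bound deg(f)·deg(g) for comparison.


Common zeros: {(5, 4)}; count = 1; Bézout bound = 4.

deg(f) = 2, deg(g) = 2, so Bézout bound = 4.
Scan x ∈ F_11. For each x, list the y ∈ F_11 with f(x, y) ≡ 0 and those with g(x, y) ≡ 0 (mod 11); the common zeros in that column are the intersection.
  x = 0: f ≡ 0 at y ∈ {6}; g ≡ 0 at y ∈ ∅; common: ∅.
  x = 1: f ≡ 0 at y ∈ ∅; g ≡ 0 at y ∈ {3}; common: ∅.
  x = 2: f ≡ 0 at y ∈ {9, 10}; g ≡ 0 at y ∈ {0, 2}; common: ∅.
  x = 3: f ≡ 0 at y ∈ ∅; g ≡ 0 at y ∈ ∅; common: ∅.
  x = 4: f ≡ 0 at y ∈ {5, 10}; g ≡ 0 at y ∈ {2, 3}; common: ∅.
  x = 5: f ≡ 0 at y ∈ {4, 9}; g ≡ 0 at y ∈ {4, 8}; common: {4}.
  x = 6: f ≡ 0 at y ∈ ∅; g ≡ 0 at y ∈ {0, 8}; common: ∅.
  x = 7: f ≡ 0 at y ∈ {4, 5}; g ≡ 0 at y ∈ ∅; common: ∅.
  x = 8: f ≡ 0 at y ∈ ∅; g ≡ 0 at y ∈ ∅; common: ∅.
  x = 9: f ≡ 0 at y ∈ {8}; g ≡ 0 at y ∈ ∅; common: ∅.
  x = 10: f ≡ 0 at y ∈ {6, 8}; g ≡ 0 at y ∈ {4, 10}; common: ∅.
Collecting: common zeros = {(5, 4)}, so the count is 1.
Comparison with the Bézout bound: 1 ≤ 4 = deg(f)·deg(g), as expected for curves with no common component (the affine F_11-count falls short of the bound because intersections may lie at infinity, over extension fields, or carry multiplicity).


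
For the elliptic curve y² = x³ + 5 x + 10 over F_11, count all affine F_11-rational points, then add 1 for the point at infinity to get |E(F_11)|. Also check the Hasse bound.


Affine points = {(1, 4), (1, 7), (6, 5), (6, 6), (7, 5), (7, 6), (8, 1), (8, 10), (9, 5), (9, 6), (10, 2), (10, 9)}; affine count = 12; |E(F_11)| = 13.

Discriminant check: Δ ∝ 4a³ + 27b² = 4·5³ + 27·10² = 4·125 + 27·100 ≡ 10 (mod 11). Nonzero ⇒ E is nonsingular.
For each x ∈ F_11, compute rhs = x³ + 5·x + 10 mod 11, then count y ∈ F_11 with y² ≡ rhs.
  x = 0: rhs = 10, matching y values: none (0 points).
  x = 1: rhs = 5, matching y values: 4, 7 (2 points).
  x = 2: rhs = 6, matching y values: none (0 points).
  x = 3: rhs = 8, matching y values: none (0 points).
  x = 4: rhs = 6, matching y values: none (0 points).
  x = 5: rhs = 6, matching y values: none (0 points).
  x = 6: rhs = 3, matching y values: 5, 6 (2 points).
  x = 7: rhs = 3, matching y values: 5, 6 (2 points).
  x = 8: rhs = 1, matching y values: 1, 10 (2 points).
  x = 9: rhs = 3, matching y values: 5, 6 (2 points).
  x = 10: rhs = 4, matching y values: 2, 9 (2 points).
Total affine count: 12.
Full point count |E(F_11)| = 12 + 1 = 13.
Hasse bound: |13 − (11+1)| = |1| = 1 ≤ 2√11 ≈ 6.6332 ✓.


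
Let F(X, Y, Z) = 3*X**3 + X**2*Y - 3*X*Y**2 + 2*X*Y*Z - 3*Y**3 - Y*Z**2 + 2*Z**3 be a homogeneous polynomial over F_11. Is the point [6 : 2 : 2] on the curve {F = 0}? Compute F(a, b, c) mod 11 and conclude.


F(6,2,2) ≡ 9 (mod 11); P is NOT on the curve.

Evaluate F(6, 2, 2) term-by-term (mod 11).
  3*X**3 ↦ 3·216·1·1 = 648
  X**2*Y ↦ 1·36·2·1 = 72
  -3*X*Y**2 ↦ -3·6·4·1 = -72
  2*X*Y*Z ↦ 2·6·2·2 = 48
  -3*Y**3 ↦ -3·1·8·1 = -24
  -Y*Z**2 ↦ -1·1·2·4 = -8
  2*Z**3 ↦ 2·1·1·8 = 16
Sum: F(6, 2, 2) = (648) + (72) + (-72) + (48) + (-24) + (-8) + (16) = 680.
Reducing mod 11: 680 ≡ 9 (mod 11).
Since F(a, b, c) ≡ 9 ≠ 0 (mod 11), P does NOT lie on the curve.


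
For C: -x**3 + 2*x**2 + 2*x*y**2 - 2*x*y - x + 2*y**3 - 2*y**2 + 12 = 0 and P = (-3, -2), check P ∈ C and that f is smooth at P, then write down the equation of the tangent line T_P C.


Tangent line at P: -28*x + 62*y + 40 = 0.

Step 1: f(-3, -2) = 0, so P lies on C.
Step 2: partial derivatives
  f_x(x, y) = -3*x**2 + 4*x + 2*y**2 - 2*y - 1, f_y(x, y) = 4*x*y - 2*x + 6*y**2 - 4*y.
  f_x(P) = -28, f_y(P) = 62 (gradient nonzero, so P is smooth).
Step 3: tangent line at P: -28·(x − -3) + 62·(y − -2) = 0.
Expanding: -28*x + 62*y + 40 = 0.


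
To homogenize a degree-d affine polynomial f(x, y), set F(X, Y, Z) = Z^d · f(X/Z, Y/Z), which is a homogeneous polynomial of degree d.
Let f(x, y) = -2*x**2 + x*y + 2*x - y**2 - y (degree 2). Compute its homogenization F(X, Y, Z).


F(X, Y, Z) = -2*X**2 + X*Y + 2*X*Z - Y**2 - Y*Z

deg(f) = 2.
Substitute x = X/Z, y = Y/Z into f, then multiply by Z^2.
  monomial -2·x^2·y^0 ↦ -2·X^2·Y^0·Z^0.
  monomial 1·x^1·y^1 ↦ 1·X^1·Y^1·Z^0.
  monomial 2·x^1·y^0 ↦ 2·X^1·Y^0·Z^1.
  monomial -1·x^0·y^2 ↦ -1·X^0·Y^2·Z^0.
  monomial -1·x^0·y^1 ↦ -1·X^0·Y^1·Z^1.
Collecting: F(X, Y, Z) = -2*X**2 + X*Y + 2*X*Z - Y**2 - Y*Z.


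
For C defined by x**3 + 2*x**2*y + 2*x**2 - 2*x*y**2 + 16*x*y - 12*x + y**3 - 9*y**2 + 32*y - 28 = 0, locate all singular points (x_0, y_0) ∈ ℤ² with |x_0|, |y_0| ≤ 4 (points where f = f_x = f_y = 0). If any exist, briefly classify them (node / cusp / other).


Singular points: {(-2, 2)}; classification: cusp.

Compute partial derivatives:
  f_x = 3*x**2 + 4*x*y + 4*x - 2*y**2 + 16*y - 12.
  f_y = 2*x**2 - 4*x*y + 16*x + 3*y**2 - 18*y + 32.
Scan x_0 ∈ {−4, ..., 4}. For each x_0, f_y(x_0, y) is a polynomial in y; find its integer roots y ∈ {−4, ..., 4}, then test f_x and f at those candidates.
  x = -4: f_y(-4, y) = 3*y**2 - 2*y; vanishes at y ∈ {0}. (-4, 0): f_x = 20 ≠ 0.
  x = -3: f_y(-3, y) = 3*y**2 - 6*y + 2; no integer root y with |y| ≤ 4.
  x = -2: f_y(-2, y) = 3*y**2 - 10*y + 8; vanishes at y ∈ {2}. (-2, 2): f_x = 0, f = 0 — SINGULAR.
  x = -1: f_y(-1, y) = 3*y**2 - 14*y + 18; no integer root y with |y| ≤ 4.
  x = 0: f_y(0, y) = 3*y**2 - 18*y + 32; no integer root y with |y| ≤ 4.
  x = 1: f_y(1, y) = 3*y**2 - 22*y + 50; no integer root y with |y| ≤ 4.
  x = 2: f_y(2, y) = 3*y**2 - 26*y + 72; no integer root y with |y| ≤ 4.
  x = 3: f_y(3, y) = 3*y**2 - 30*y + 98; no integer root y with |y| ≤ 4.
  x = 4: f_y(4, y) = 3*y**2 - 34*y + 128; no integer root y with |y| ≤ 4.
Only singular point on the grid: (-2, 2).
Classify: substitute x = -2 + u, y = 2 + v and expand: f = u**3 + 2*u**2*v - 2*u*v**2 + v**3 + v**2.
No constant or linear terms (consistent with a singular point). Quadratic part: v**2. Cubic part: u**3 + 2*u**2*v - 2*u*v**2 + v**3.
The quadratic part v**2 is a perfect square, so there is a single (double) tangent line v = 0, i.e. y = 2. Restricting the cubic part to that line (v = 0) leaves u**3 ≠ 0, so f is not divisible by v and the branch is v² ≈ -u**3 to lowest order — this is a cusp.
Classification: cusp.


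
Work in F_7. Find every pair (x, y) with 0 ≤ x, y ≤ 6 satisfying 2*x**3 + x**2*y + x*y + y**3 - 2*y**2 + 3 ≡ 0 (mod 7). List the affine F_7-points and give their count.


Affine F_7-points: {(0, 4), (0, 6), (1, 6), (3, 6), (6, 1)}; count = 5.

For each of the 49 pairs (x, y) ∈ F_7², evaluate f(x, y) mod 7. Record the zeros.
  x = 0: [0↦3, 1↦2, 2↦3, 3↦5, 4↦0, 5↦1, 6↦0]  zeros at y ∈ {4, 6}
  x = 1: [0↦5, 1↦6, 2↦2, 3↦6, 4↦3, 5↦6, 6↦0]  zeros at y ∈ {6}
  x = 2: [0↦5, 1↦3, 2↦3, 3↦4, 4↦5, 5↦5, 6↦3]  zeros at y ∈ ∅
  x = 3: [0↦1, 1↦5, 2↦4, 3↦4, 4↦4, 5↦3, 6↦0]  zeros at y ∈ {6}
  x = 4: [0↦5, 1↦3, 2↦3, 3↦4, 4↦5, 5↦5, 6↦3]  zeros at y ∈ ∅
  x = 5: [0↦1, 1↦2, 2↦5, 3↦2, 4↦6, 5↦2, 6↦3]  zeros at y ∈ ∅
  x = 6: [0↦1, 1↦0, 2↦1, 3↦3, 4↦5, 5↦6, 6↦5]  zeros at y ∈ {1}
Collecting zeros: affine points = {(0, 4), (0, 6), (1, 6), (3, 6), (6, 1)}.
Total count |C(F_7)_aff| = 5.


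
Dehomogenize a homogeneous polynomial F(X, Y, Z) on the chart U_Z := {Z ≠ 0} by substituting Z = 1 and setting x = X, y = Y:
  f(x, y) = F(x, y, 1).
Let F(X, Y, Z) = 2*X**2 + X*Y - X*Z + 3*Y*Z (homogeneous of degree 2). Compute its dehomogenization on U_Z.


f(x, y) = 2*x**2 + x*y - x + 3*y

On U_Z we set Z = 1. Each monomial c·X^i·Y^j·Z^k in F becomes c·x^i·y^j·1^k = c·x^i·y^j.
Substituting Z = 1: F(X, Y, 1) = 2*x**2 + x*y - x + 3*y.
Note: deg(f) ≤ deg(F) = 2; strict inequality happens when F is divisible by Z (lost terms).


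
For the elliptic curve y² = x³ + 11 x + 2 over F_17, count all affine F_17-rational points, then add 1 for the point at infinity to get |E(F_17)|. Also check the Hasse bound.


Affine points = {(0, 6), (0, 11), (2, 7), (2, 10), (4, 5), (4, 12), (11, 3), (11, 14), (12, 3), (12, 14), (13, 8), (13, 9)}; affine count = 12; |E(F_17)| = 13.

Discriminant check: Δ ∝ 4a³ + 27b² = 4·11³ + 27·2² = 4·1331 + 27·4 ≡ 9 (mod 17). Nonzero ⇒ E is nonsingular.
For each x ∈ F_17, compute rhs = x³ + 11·x + 2 mod 17, then count y ∈ F_17 with y² ≡ rhs.
  x = 0: rhs = 2, matching y values: 6, 11 (2 points).
  x = 1: rhs = 14, matching y values: none (0 points).
  x = 2: rhs = 15, matching y values: 7, 10 (2 points).
  x = 3: rhs = 11, matching y values: none (0 points).
  x = 4: rhs = 8, matching y values: 5, 12 (2 points).
  x = 5: rhs = 12, matching y values: none (0 points).
  x = 6: rhs = 12, matching y values: none (0 points).
  x = 7: rhs = 14, matching y values: none (0 points).
  x = 8: rhs = 7, matching y values: none (0 points).
  x = 9: rhs = 14, matching y values: none (0 points).
  x = 10: rhs = 7, matching y values: none (0 points).
  x = 11: rhs = 9, matching y values: 3, 14 (2 points).
  x = 12: rhs = 9, matching y values: 3, 14 (2 points).
  x = 13: rhs = 13, matching y values: 8, 9 (2 points).
  x = 14: rhs = 10, matching y values: none (0 points).
  x = 15: rhs = 6, matching y values: none (0 points).
  x = 16: rhs = 7, matching y values: none (0 points).
Total affine count: 12.
Full point count |E(F_17)| = 12 + 1 = 13.
Hasse bound: |13 − (17+1)| = |-5| = 5 ≤ 2√17 ≈ 8.2462 ✓.
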